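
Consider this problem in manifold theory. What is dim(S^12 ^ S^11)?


S^m ^ S^n = S^{m+n}.
k = 12 + 11 = 23

23


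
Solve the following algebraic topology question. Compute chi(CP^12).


CP^12 has one cell in each even dimension 0, 2, ..., 2*12 (12+1 cells total).
All cells are even-dimensional, so chi = number of cells.
chi = 12 + 1 = 13

13


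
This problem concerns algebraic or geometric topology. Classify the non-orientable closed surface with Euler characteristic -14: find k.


chi = 2 - k for closed non-orientable surfaces with k crosscaps.
-14 = 2 - k
k = 2 - (-14) = 16

16


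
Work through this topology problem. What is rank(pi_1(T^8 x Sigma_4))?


pi_1(A x B) = pi_1(A) x pi_1(B); rank of abelianization = b_1.
b_1(T^8) = 8, b_1(Sigma_4) = 2*4 = 8.
b_1(product) = 8 + 8 = 16

16


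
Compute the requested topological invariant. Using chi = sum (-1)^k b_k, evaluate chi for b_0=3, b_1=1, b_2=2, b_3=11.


chi = sum_k (-1)^k b_k.
= (3) + (-1) + (2) + (-11)
= -7

-7


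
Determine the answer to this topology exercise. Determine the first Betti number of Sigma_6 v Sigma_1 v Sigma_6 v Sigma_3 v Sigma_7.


For a wedge X v Y: reduced H_k(X v Y) = H_k(X) + H_k(Y).
Each Sigma_g contributes b_1 = 2g.
b_1 = 12 + 2 + 12 + 6 + 14 = 46

46


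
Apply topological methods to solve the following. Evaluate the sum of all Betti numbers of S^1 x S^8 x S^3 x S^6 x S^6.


Total Betti number is multiplicative under products.
Each S^d (d>=1) has total Betti number 2.
There are 5 sphere factors.
Total = 2^5 = 32

32


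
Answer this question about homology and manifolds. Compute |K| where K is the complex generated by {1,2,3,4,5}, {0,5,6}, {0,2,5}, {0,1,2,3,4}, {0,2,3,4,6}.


Each maximal simplex on m vertices has 2^m - 1 nonempty faces.
Take the union (dedupe shared faces).
Total distinct faces = 67

67


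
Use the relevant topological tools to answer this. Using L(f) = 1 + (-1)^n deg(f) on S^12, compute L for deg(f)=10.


On S^12: L(f) = tr(f_0*) + (-1)^12 tr(f_12*) = 1 + (-1)^12 * deg(f).
L(f) = 1 + (-1)^12 * 10 = 1 + 10 = 11

11


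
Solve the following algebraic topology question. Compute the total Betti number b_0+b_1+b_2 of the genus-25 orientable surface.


For Sigma_25: b_0 = 1, b_1 = 2g = 50, b_2 = 1.
Total = 1 + 50 + 1 = 52

52


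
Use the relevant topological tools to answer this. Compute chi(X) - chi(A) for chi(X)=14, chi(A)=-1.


Relative Euler characteristic: chi(X, A) = chi(X) - chi(A).
= 14 - (-1) = 15

15


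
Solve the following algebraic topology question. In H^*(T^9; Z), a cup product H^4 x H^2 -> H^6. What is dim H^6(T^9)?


Cup product: H^p x H^q -> H^{p+q}; here p+q = 4+2 = 6.
rank H^k(T^n) = C(n,k).
C(9,6) = 84

84


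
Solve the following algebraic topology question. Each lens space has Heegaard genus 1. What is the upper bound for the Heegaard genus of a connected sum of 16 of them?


Heegaard genus satisfies g(A#B) <= g(A) + g(B).
Each lens space has g = 1.
Upper bound: 16 * 1 = 16

16


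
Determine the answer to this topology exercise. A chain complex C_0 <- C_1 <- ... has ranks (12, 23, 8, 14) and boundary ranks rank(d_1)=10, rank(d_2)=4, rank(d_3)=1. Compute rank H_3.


rank H_k = rank(ker d_k) - rank(im d_{k+1}).
rank(ker d_3) = rank(C_3) - rank(d_3) = 14 - 1 = 13.
rank(im d_{3+1}) = 0.
rank H_3 = 13 - 0 = 13

13


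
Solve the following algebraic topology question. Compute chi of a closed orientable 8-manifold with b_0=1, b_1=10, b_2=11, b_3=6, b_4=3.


By Poincare duality b_k = b_{8-k}, so full Betti numbers: b_0=1, b_1=10, b_2=11, b_3=6, b_4=3, b_5=6, b_6=11, b_7=10, b_8=1.
chi = sum (-1)^k b_k = -5

-5


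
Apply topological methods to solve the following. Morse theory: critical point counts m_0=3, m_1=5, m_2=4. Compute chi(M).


Morse theory: chi(M) = sum_k (-1)^k m_k where m_k = #(index-k critical points).
= (3) + (-5) + (4) = 2

2


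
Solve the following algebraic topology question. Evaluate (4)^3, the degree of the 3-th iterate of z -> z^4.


deg(f) = 4. Degree is multiplicative: deg(f^3) = (deg f)^3.
deg(f^3) = (4)^3 = 64

64


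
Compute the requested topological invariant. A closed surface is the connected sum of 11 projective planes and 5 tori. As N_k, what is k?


Since a >= 1, the sum is non-orientable; each T^2 can be replaced by RP^2 # RP^2 (since T^2#RP^2 = 3RP^2).
Total crosscaps k = 11 + 2*5 = 21.
Check via chi: chi = 11*1 + 5*0 - (11+5-1)*2 = -19 = 2 - k = -19. Consistent.

21


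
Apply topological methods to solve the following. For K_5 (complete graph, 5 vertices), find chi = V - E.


K_5: V = 5, E = C(5,2) = 10.
chi = V - E = 5 - 10 = -5

-5


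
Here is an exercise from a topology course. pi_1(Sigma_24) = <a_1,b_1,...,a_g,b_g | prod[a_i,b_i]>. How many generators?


Standard presentation: pi_1(Sigma_g) = <a_1,b_1,...,a_g,b_g | [a_1,b_1]...[a_g,b_g] = 1>.
Number of generators = 2g = 2*24 = 48

48


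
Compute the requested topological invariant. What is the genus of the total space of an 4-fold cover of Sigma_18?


For an n-sheeted cover: chi(E) = n * chi(B).
chi(Sigma_18) = 2 - 2*18 = -34.
chi(E) = 4 * (-34) = -136.
genus(E) = (2 - chi(E))/2 = (2 - (-136))/2 = 138/2 = 69

69


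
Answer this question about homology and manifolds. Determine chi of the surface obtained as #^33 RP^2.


For a non-orientable closed surface with k crosscaps: chi = 2 - k.
Here k = 33.
chi = 2 - 33 = -31

-31


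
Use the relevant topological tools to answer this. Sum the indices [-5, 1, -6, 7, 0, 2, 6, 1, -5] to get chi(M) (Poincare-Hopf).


Poincare-Hopf: chi(M) = sum of indices of zeros.
chi = (-5) + (1) + (-6) + (7) + (0) + (2) + (6) + (1) + (-5) = 1

1


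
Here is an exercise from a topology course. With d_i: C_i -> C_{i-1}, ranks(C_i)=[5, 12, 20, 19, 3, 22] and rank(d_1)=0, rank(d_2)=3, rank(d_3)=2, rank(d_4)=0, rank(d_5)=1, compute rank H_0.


rank H_k = rank(ker d_k) - rank(im d_{k+1}).
rank(ker d_0) = rank(C_0) - rank(d_0) = 5 - 0 = 5.
rank(im d_{0+1}) = 0.
rank H_0 = 5 - 0 = 5

5


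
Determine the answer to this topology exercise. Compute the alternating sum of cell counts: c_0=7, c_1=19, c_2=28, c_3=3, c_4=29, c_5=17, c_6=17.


chi = sum_k (-1)^k c_k.
= (-1)^0*7 + (-1)^1*19 + (-1)^2*28 + (-1)^3*3 + (-1)^4*29 + (-1)^5*17 + (-1)^6*17
= (7) + (-19) + (28) + (-3) + (29) + (-17) + (17)
= 42

42


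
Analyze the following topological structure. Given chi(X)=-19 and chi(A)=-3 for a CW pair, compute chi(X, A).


Relative Euler characteristic: chi(X, A) = chi(X) - chi(A).
= -19 - (-3) = -16

-16


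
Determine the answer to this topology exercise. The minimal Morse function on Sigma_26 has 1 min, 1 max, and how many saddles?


A perfect Morse function has m_k = b_k.
For Sigma_26: b_0=1, b_1=2g=52, b_2=1.
Saddles m_1 = 2g = 52

52


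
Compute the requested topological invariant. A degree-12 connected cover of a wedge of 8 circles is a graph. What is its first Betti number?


Nielsen-Schreier: an index-n subgroup of F_r is free of rank 1 + n(r-1).
Equivalently: chi(cover) = n*chi(base); chi(vee_r S^1) = 1 - 8 = -7.
chi(E) = 12*(-7) = -84; rank = 1 - chi(E) = 1 - (-84) = 85.
rank = 1 + 12*(8-1) = 1 + 84 = 85

85


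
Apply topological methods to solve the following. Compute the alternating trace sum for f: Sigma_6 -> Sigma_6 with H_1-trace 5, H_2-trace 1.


L(f) = tr(f_0*) - tr(f_1*) + tr(f_2*).
= 1 - (5) + (1)
= -3

-3


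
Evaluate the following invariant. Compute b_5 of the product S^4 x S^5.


Each S^d has Poincare polynomial 1 + t^d.
The product S^4 x S^5 has Poincare polynomial prod(1+t^d_i).
Expanding: b_0=1, b_4=1, b_5=1, b_9=1.
b_5 = 1

1


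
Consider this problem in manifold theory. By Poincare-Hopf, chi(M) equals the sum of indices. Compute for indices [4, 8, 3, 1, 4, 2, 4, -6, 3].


Poincare-Hopf: chi(M) = sum of indices of zeros.
chi = (4) + (8) + (3) + (1) + (4) + (2) + (4) + (-6) + (3) = 23

23


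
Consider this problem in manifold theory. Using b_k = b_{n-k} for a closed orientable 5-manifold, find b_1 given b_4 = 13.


Poincare duality for closed orientable n-manifolds: b_k = b_{n-k}.
Here n = 5, so b_1 = b_4 = 13

13


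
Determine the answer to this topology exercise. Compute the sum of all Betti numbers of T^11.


b_k(T^11) = C(11,k), so the sum over k is sum_k C(11,k) = 2^11.
Total = 2^11 = 2048

2048


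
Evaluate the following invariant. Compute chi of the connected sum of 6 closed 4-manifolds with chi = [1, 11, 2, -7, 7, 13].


For n-manifolds: chi(A#B) = chi(A) + chi(B) - chi(S^4).
chi(S^4) = 1 + (-1)^4 = 2.
chi(#) = (sum chi_i) - (6-1)*chi(S^4) = 27 - 5*2 = 17

17


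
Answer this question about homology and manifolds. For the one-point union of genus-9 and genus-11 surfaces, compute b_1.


For a wedge: H_1(A v B) = H_1(A) + H_1(B).
b_1(Sigma_9) = 18, b_1(Sigma_11) = 22.
b_1 = 18 + 22 = 40

40


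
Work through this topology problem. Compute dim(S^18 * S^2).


Join of spheres: S^m * S^n = S^{m+n+1}.
dim = 18 + 2 + 1 = 21

21


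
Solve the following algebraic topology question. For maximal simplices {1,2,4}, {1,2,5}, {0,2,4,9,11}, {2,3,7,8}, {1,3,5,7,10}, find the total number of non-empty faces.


Each maximal simplex on m vertices has 2^m - 1 nonempty faces.
Take the union (dedupe shared faces).
Total distinct faces = 78

78


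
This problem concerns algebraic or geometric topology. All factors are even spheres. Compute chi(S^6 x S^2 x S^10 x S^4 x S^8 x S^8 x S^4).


chi is multiplicative: chi(X x Y) = chi(X) chi(Y).
Each even-dim sphere has chi = 2. There are 7 factors.
chi = 2^7 = 128

128


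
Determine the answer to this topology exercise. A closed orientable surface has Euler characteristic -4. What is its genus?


chi = 2 - 2g for closed orientable surfaces.
-4 = 2 - 2g
2g = 2 - (-4) = 6
g = 3

3


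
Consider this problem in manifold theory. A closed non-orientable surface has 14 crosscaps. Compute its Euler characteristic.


For a non-orientable closed surface with k crosscaps: chi = 2 - k.
Here k = 14.
chi = 2 - 14 = -12

-12


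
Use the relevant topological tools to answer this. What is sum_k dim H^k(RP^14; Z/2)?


H^k(RP^14; Z/2) = Z/2 for each 0 <= k <= 14.
Total dimension = 14 + 1 = 15

15


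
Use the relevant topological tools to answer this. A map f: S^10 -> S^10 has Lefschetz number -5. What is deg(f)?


L(f) = 1 + (-1)^10 deg(f) on S^10.
-5 = 1 + (-1)^10 * deg(f)
(-1)^10 * deg(f) = -6
deg(f) = -6

-6


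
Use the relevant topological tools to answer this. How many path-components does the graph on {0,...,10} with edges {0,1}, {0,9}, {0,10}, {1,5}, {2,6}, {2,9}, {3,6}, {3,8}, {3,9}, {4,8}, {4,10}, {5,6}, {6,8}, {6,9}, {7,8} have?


Run DFS/union-find over 11 vertices.
V = 11, E = 15.
Number of components = 1

1


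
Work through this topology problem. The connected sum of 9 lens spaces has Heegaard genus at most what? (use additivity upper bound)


Heegaard genus satisfies g(A#B) <= g(A) + g(B).
Each lens space has g = 1.
Upper bound: 9 * 1 = 9

9


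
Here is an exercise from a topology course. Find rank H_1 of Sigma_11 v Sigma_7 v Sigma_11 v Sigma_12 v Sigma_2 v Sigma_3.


For a wedge X v Y: reduced H_k(X v Y) = H_k(X) + H_k(Y).
Each Sigma_g contributes b_1 = 2g.
b_1 = 22 + 14 + 22 + 24 + 4 + 6 = 92

92


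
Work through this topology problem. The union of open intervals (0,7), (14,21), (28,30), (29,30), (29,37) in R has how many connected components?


Sort and merge overlapping open intervals.
Merged: (0,7), (14,21), (28,37).
Number of components = 3

3


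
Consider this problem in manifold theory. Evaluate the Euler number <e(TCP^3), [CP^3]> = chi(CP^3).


For any closed oriented manifold, <e(TM),[M]> = chi(M).
chi(CP^3) = 3+1 = 4

4


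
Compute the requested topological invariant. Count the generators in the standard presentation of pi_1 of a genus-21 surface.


Standard presentation: pi_1(Sigma_g) = <a_1,b_1,...,a_g,b_g | [a_1,b_1]...[a_g,b_g] = 1>.
Number of generators = 2g = 2*21 = 42

42


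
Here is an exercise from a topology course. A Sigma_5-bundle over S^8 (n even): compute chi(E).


chi(S^8) = 2 (n even), chi(Sigma_5) = 2 - 2*5 = -8.
chi(E) = 2 * (-8) = -16

-16


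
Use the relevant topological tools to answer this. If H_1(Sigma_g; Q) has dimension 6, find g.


For a closed orientable surface: b_1 = 2g.
6 = 2g
g = 6 / 2 = 3

3


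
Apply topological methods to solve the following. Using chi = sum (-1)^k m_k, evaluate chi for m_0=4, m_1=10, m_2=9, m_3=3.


Morse theory: chi(M) = sum_k (-1)^k m_k where m_k = #(index-k critical points).
= (4) + (-10) + (9) + (-3) = 0

0


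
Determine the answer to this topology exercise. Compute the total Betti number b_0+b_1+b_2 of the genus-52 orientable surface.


For Sigma_52: b_0 = 1, b_1 = 2g = 104, b_2 = 1.
Total = 1 + 104 + 1 = 106

106


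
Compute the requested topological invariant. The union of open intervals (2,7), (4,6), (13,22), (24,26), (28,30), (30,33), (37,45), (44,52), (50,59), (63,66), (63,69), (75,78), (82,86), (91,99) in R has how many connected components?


Sort and merge overlapping open intervals.
Merged: (2,7), (13,22), (24,26), (28,30), (30,33), (37,59), (63,69), (75,78), (82,86), (91,99).
Number of components = 10

10


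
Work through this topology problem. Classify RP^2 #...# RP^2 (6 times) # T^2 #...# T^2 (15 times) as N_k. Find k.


Since a >= 1, the sum is non-orientable; each T^2 can be replaced by RP^2 # RP^2 (since T^2#RP^2 = 3RP^2).
Total crosscaps k = 6 + 2*15 = 36.
Check via chi: chi = 6*1 + 15*0 - (6+15-1)*2 = -34 = 2 - k = -34. Consistent.

36


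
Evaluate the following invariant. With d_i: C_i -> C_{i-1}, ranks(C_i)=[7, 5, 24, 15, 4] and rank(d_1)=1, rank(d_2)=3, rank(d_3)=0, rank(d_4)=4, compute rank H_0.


rank H_k = rank(ker d_k) - rank(im d_{k+1}).
rank(ker d_0) = rank(C_0) - rank(d_0) = 7 - 0 = 7.
rank(im d_{0+1}) = 1.
rank H_0 = 7 - 1 = 6

6


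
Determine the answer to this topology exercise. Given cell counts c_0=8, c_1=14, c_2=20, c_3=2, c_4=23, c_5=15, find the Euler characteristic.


chi = sum_k (-1)^k c_k.
= (-1)^0*8 + (-1)^1*14 + (-1)^2*20 + (-1)^3*2 + (-1)^4*23 + (-1)^5*15
= (8) + (-14) + (20) + (-2) + (23) + (-15)
= 20

20


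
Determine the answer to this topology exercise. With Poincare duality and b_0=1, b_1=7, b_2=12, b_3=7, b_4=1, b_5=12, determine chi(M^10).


By Poincare duality b_k = b_{10-k}, so full Betti numbers: b_0=1, b_1=7, b_2=12, b_3=7, b_4=1, b_5=12, b_6=1, b_7=7, b_8=12, b_9=7, b_10=1.
chi = sum (-1)^k b_k = -12

-12


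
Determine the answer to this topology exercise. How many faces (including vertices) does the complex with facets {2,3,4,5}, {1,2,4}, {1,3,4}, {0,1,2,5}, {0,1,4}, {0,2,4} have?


Each maximal simplex on m vertices has 2^m - 1 nonempty faces.
Take the union (dedupe shared faces).
Total distinct faces = 34

34


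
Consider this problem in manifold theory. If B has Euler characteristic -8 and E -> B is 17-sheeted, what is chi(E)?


For a finite covering: chi(E) = (number of sheets) * chi(B).
chi(E) = 17 * (-8) = -136

-136


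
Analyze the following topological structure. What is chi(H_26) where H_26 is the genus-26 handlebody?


A genus-g handlebody deformation retracts to a wedge of g circles.
chi(vee_g S^1) = 1 - g.
chi(H_26) = 1 - 26 = -25

-25


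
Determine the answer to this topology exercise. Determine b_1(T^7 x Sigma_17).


pi_1(A x B) = pi_1(A) x pi_1(B); rank of abelianization = b_1.
b_1(T^7) = 7, b_1(Sigma_17) = 2*17 = 34.
b_1(product) = 7 + 34 = 41

41


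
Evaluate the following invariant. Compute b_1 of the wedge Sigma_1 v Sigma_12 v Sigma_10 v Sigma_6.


For a wedge X v Y: reduced H_k(X v Y) = H_k(X) + H_k(Y).
Each Sigma_g contributes b_1 = 2g.
b_1 = 2 + 24 + 20 + 12 = 58

58


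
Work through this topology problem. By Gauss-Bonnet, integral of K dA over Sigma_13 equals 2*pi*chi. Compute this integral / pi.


Gauss-Bonnet: integral K dA = 2*pi*chi(M).
chi(Sigma_13) = 2 - 2*13 = -24.
(integral K dA)/pi = 2*chi = 2*(-24) = -48

-48


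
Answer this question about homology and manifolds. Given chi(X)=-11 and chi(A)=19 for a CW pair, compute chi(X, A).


Relative Euler characteristic: chi(X, A) = chi(X) - chi(A).
= -11 - (19) = -30

-30


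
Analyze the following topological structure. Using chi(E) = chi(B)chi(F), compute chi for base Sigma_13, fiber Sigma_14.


For a fiber bundle F -> E -> B (with CW structure): chi(E) = chi(B) * chi(F).
chi(Sigma_13) = -24, chi(Sigma_14) = -26.
chi(E) = (-24) * (-26) = 624

624


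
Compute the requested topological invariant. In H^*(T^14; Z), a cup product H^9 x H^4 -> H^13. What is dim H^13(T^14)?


Cup product: H^p x H^q -> H^{p+q}; here p+q = 9+4 = 13.
rank H^k(T^n) = C(n,k).
C(14,13) = 14

14


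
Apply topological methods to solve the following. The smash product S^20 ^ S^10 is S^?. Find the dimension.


S^m ^ S^n = S^{m+n}.
k = 20 + 10 = 30

30


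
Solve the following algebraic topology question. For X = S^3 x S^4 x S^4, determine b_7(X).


Each S^d has Poincare polynomial 1 + t^d.
The product S^3 x S^4 x S^4 has Poincare polynomial prod(1+t^d_i).
Expanding: b_0=1, b_3=1, b_4=2, b_7=2, b_8=1, b_11=1.
b_7 = 2

2


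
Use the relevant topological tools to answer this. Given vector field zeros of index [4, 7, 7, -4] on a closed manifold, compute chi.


Poincare-Hopf: chi(M) = sum of indices of zeros.
chi = (4) + (7) + (7) + (-4) = 14

14


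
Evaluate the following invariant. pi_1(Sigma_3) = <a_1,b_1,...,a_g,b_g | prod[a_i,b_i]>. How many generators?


Standard presentation: pi_1(Sigma_g) = <a_1,b_1,...,a_g,b_g | [a_1,b_1]...[a_g,b_g] = 1>.
Number of generators = 2g = 2*3 = 6

6


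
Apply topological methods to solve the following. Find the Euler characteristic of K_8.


K_8: V = 8, E = C(8,2) = 28.
chi = V - E = 8 - 28 = -20

-20


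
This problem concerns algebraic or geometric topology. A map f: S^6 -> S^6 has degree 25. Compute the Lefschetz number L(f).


On S^6: L(f) = tr(f_0*) + (-1)^6 tr(f_6*) = 1 + (-1)^6 * deg(f).
L(f) = 1 + (-1)^6 * 25 = 1 + 25 = 26

26


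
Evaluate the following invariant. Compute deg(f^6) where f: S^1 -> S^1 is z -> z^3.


deg(f) = 3. Degree is multiplicative: deg(f^6) = (deg f)^6.
deg(f^6) = (3)^6 = 729

729


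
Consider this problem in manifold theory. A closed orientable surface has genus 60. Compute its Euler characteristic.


For a closed orientable surface of genus g: chi = 2 - 2g.
Here g = 60.
chi = 2 - 2*60 = 2 - 120 = -118

-118


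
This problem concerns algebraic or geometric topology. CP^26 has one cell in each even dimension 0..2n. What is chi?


CP^26 has one cell in each even dimension 0, 2, ..., 2*26 (26+1 cells total).
All cells are even-dimensional, so chi = number of cells.
chi = 26 + 1 = 27

27


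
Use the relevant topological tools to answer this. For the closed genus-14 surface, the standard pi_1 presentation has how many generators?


Standard presentation: pi_1(Sigma_g) = <a_1,b_1,...,a_g,b_g | [a_1,b_1]...[a_g,b_g] = 1>.
Number of generators = 2g = 2*14 = 28

28


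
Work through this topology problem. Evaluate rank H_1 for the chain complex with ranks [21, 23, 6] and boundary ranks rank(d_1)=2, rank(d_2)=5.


rank H_k = rank(ker d_k) - rank(im d_{k+1}).
rank(ker d_1) = rank(C_1) - rank(d_1) = 23 - 2 = 21.
rank(im d_{1+1}) = 5.
rank H_1 = 21 - 5 = 16

16


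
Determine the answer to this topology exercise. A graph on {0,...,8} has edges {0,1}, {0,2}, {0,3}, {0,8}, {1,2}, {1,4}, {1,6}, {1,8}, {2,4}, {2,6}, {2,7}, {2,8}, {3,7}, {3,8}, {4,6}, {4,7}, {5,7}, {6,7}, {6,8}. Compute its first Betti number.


b_1 = E - V + (number of components).
E = 19, V = 9, components = 1.
b_1 = 19 - 9 + 1 = 11

11


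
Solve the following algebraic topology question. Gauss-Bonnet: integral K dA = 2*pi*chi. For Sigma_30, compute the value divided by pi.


Gauss-Bonnet: integral K dA = 2*pi*chi(M).
chi(Sigma_30) = 2 - 2*30 = -58.
(integral K dA)/pi = 2*chi = 2*(-58) = -116

-116


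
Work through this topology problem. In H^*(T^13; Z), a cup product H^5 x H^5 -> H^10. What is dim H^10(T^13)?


Cup product: H^p x H^q -> H^{p+q}; here p+q = 5+5 = 10.
rank H^k(T^n) = C(n,k).
C(13,10) = 286

286


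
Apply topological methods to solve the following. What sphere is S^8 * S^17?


Join of spheres: S^m * S^n = S^{m+n+1}.
dim = 8 + 17 + 1 = 26

26


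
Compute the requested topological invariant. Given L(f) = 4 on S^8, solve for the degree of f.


L(f) = 1 + (-1)^8 deg(f) on S^8.
4 = 1 + (-1)^8 * deg(f)
(-1)^8 * deg(f) = 3
deg(f) = 3

3


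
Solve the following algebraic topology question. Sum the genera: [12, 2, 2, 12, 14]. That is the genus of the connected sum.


Genus is additive under connected sum of orientable surfaces.
g = 12 + 2 + 2 + 12 + 14 = 42

42


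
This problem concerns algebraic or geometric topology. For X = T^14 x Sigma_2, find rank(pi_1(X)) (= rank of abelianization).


pi_1(A x B) = pi_1(A) x pi_1(B); rank of abelianization = b_1.
b_1(T^14) = 14, b_1(Sigma_2) = 2*2 = 4.
b_1(product) = 14 + 4 = 18

18


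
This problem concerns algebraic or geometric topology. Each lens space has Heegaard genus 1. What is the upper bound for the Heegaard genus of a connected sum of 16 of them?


Heegaard genus satisfies g(A#B) <= g(A) + g(B).
Each lens space has g = 1.
Upper bound: 16 * 1 = 16

16


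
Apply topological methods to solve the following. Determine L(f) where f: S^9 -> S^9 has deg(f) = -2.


On S^9: L(f) = tr(f_0*) + (-1)^9 tr(f_9*) = 1 + (-1)^9 * deg(f).
L(f) = 1 + (-1)^9 * -2 = 1 + 2 = 3

3


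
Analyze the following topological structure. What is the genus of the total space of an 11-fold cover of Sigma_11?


For an n-sheeted cover: chi(E) = n * chi(B).
chi(Sigma_11) = 2 - 2*11 = -20.
chi(E) = 11 * (-20) = -220.
genus(E) = (2 - chi(E))/2 = (2 - (-220))/2 = 222/2 = 111

111


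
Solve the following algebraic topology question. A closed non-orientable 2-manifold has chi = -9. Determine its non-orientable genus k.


chi = 2 - k for closed non-orientable surfaces with k crosscaps.
-9 = 2 - k
k = 2 - (-9) = 11

11


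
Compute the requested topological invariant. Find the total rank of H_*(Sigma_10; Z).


For Sigma_10: b_0 = 1, b_1 = 2g = 20, b_2 = 1.
Total = 1 + 20 + 1 = 22

22


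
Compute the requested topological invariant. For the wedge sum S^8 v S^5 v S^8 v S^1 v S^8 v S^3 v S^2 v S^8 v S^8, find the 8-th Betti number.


For a wedge of spheres, H_k (k>0) is free on one generator per sphere of dimension k.
Spheres of dimension 8: count = 5.
b_8 = 5

5


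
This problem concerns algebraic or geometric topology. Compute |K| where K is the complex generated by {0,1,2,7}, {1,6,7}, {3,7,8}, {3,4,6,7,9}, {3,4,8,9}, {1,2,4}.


Each maximal simplex on m vertices has 2^m - 1 nonempty faces.
Take the union (dedupe shared faces).
Total distinct faces = 60

60


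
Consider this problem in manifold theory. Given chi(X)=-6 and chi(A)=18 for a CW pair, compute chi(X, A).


Relative Euler characteristic: chi(X, A) = chi(X) - chi(A).
= -6 - (18) = -24

-24


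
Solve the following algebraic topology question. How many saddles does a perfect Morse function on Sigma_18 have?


A perfect Morse function has m_k = b_k.
For Sigma_18: b_0=1, b_1=2g=36, b_2=1.
Saddles m_1 = 2g = 36

36


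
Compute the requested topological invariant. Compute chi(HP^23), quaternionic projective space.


HP^23 has one cell in each dimension 0, 4, ..., 4*23 (23+1 cells, all even-dim).
chi = 23 + 1 = 24

24


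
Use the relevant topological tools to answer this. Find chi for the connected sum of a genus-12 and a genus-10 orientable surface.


chi(Sigma_12) = 2 - 2*12 = -22
chi(Sigma_10) = 2 - 2*10 = -18
For surfaces: chi(A#B) = chi(A) + chi(B) - 2.
chi = -22 + -18 - 2 = -42

-42


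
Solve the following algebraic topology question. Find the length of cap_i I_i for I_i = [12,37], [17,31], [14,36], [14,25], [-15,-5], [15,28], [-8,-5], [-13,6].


Intersection = [max(a_i), min(b_i)] = [17, -5].
Since 17 > -5, the intersection is empty.
Length = 0

0


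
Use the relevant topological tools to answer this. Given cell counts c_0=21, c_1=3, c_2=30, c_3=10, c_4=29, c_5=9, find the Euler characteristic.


chi = sum_k (-1)^k c_k.
= (-1)^0*21 + (-1)^1*3 + (-1)^2*30 + (-1)^3*10 + (-1)^4*29 + (-1)^5*9
= (21) + (-3) + (30) + (-10) + (29) + (-9)
= 58

58


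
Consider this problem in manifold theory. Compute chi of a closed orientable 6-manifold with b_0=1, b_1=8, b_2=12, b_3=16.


By Poincare duality b_k = b_{6-k}, so full Betti numbers: b_0=1, b_1=8, b_2=12, b_3=16, b_4=12, b_5=8, b_6=1.
chi = sum (-1)^k b_k = -6

-6


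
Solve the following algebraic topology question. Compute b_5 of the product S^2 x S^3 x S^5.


Each S^d has Poincare polynomial 1 + t^d.
The product S^2 x S^3 x S^5 has Poincare polynomial prod(1+t^d_i).
Expanding: b_0=1, b_2=1, b_3=1, b_5=2, b_7=1, b_8=1, b_10=1.
b_5 = 2

2


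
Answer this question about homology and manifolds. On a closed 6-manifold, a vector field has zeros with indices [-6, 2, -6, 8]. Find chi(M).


Poincare-Hopf: chi(M) = sum of indices of zeros.
chi = (-6) + (2) + (-6) + (8) = -2

-2


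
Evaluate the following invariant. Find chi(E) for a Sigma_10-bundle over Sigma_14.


For a fiber bundle F -> E -> B (with CW structure): chi(E) = chi(B) * chi(F).
chi(Sigma_14) = -26, chi(Sigma_10) = -18.
chi(E) = (-26) * (-18) = 468

468


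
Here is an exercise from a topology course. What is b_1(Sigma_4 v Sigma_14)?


For a wedge: H_1(A v B) = H_1(A) + H_1(B).
b_1(Sigma_4) = 8, b_1(Sigma_14) = 28.
b_1 = 8 + 28 = 36

36


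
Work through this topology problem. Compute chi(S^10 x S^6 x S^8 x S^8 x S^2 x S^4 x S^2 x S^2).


chi is multiplicative: chi(X x Y) = chi(X) chi(Y).
Each even-dim sphere has chi = 2. There are 8 factors.
chi = 2^8 = 256

256


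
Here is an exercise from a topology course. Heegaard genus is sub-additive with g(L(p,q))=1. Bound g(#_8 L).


Heegaard genus satisfies g(A#B) <= g(A) + g(B).
Each lens space has g = 1.
Upper bound: 8 * 1 = 8

8


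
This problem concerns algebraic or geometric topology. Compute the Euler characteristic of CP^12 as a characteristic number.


For any closed oriented manifold, <e(TM),[M]> = chi(M).
chi(CP^12) = 12+1 = 13

13


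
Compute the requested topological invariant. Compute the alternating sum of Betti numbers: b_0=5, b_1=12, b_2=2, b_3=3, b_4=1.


chi = sum_k (-1)^k b_k.
= (5) + (-12) + (2) + (-3) + (1)
= -7

-7


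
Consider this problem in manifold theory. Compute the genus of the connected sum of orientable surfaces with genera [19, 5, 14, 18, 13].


Genus is additive under connected sum of orientable surfaces.
g = 19 + 5 + 14 + 18 + 13 = 69

69


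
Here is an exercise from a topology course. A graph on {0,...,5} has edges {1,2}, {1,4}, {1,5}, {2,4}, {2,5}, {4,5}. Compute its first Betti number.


b_1 = E - V + (number of components).
E = 6, V = 6, components = 3.
b_1 = 6 - 6 + 3 = 3

3


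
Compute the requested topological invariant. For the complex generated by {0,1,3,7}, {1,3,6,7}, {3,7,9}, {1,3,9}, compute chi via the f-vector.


Enumerate all faces; f-vector: f_0=6, f_1=12, f_2=9, f_3=2.
chi = sum (-1)^k f_k = 1

1


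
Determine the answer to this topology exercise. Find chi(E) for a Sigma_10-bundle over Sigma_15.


For a fiber bundle F -> E -> B (with CW structure): chi(E) = chi(B) * chi(F).
chi(Sigma_15) = -28, chi(Sigma_10) = -18.
chi(E) = (-28) * (-18) = 504

504


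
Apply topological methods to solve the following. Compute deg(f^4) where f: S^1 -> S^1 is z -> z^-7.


deg(f) = -7. Degree is multiplicative: deg(f^4) = (deg f)^4.
deg(f^4) = (-7)^4 = 2401

2401


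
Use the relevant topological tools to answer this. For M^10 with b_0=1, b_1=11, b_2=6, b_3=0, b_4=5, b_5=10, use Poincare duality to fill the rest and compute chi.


By Poincare duality b_k = b_{10-k}, so full Betti numbers: b_0=1, b_1=11, b_2=6, b_3=0, b_4=5, b_5=10, b_6=5, b_7=0, b_8=6, b_9=11, b_10=1.
chi = sum (-1)^k b_k = -8

-8


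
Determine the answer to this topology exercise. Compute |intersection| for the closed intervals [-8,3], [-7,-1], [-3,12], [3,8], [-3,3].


Intersection = [max(a_i), min(b_i)] = [3, -1].
Since 3 > -1, the intersection is empty.
Length = 0

0


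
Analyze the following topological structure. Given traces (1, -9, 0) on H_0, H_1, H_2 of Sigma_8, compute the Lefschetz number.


L(f) = tr(f_0*) - tr(f_1*) + tr(f_2*).
= 1 - (-9) + (0)
= 10

10


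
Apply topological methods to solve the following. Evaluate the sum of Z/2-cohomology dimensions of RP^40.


H^k(RP^40; Z/2) = Z/2 for each 0 <= k <= 40.
Total dimension = 40 + 1 = 41

41


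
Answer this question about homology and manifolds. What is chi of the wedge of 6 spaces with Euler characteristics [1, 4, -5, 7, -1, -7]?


chi(A v B) = chi(A) + chi(B) - 1 (one point identified).
For 6 spaces: chi = (sum chi_i) - (6 - 1).
sum = -1; chi = -1 - 5 = -6

-6


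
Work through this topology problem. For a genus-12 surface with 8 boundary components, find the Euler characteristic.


For a compact orientable surface with genus g and b boundary components: chi = 2 - 2g - b.
chi = 2 - 2*12 - 8 = 2 - 24 - 8 = -30

-30


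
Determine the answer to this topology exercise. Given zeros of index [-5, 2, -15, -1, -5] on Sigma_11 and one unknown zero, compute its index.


Poincare-Hopf: sum of indices = chi(M).
chi(Sigma_11) = 2 - 2*11 = -20.
Sum of known indices = -24.
x = chi - (sum known) = -20 - (-24) = 4

4


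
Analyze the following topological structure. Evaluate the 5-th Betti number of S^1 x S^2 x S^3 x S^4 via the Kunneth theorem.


Each S^d has Poincare polynomial 1 + t^d.
The product S^1 x S^2 x S^3 x S^4 has Poincare polynomial prod(1+t^d_i).
Expanding: b_0=1, b_1=1, b_2=1, b_3=2, b_4=2, b_5=2, b_6=2, b_7=2, b_8=1, b_9=1, b_10=1.
b_5 = 2

2


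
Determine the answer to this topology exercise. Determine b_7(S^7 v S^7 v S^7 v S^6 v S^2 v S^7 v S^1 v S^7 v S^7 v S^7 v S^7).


For a wedge of spheres, H_k (k>0) is free on one generator per sphere of dimension k.
Spheres of dimension 7: count = 8.
b_7 = 8

8


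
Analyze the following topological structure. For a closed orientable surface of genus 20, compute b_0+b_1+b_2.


For Sigma_20: b_0 = 1, b_1 = 2g = 40, b_2 = 1.
Total = 1 + 40 + 1 = 42

42


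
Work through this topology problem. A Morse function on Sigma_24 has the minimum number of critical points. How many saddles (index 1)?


A perfect Morse function has m_k = b_k.
For Sigma_24: b_0=1, b_1=2g=48, b_2=1.
Saddles m_1 = 2g = 48

48


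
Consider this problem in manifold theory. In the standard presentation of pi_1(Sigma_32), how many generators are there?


Standard presentation: pi_1(Sigma_g) = <a_1,b_1,...,a_g,b_g | [a_1,b_1]...[a_g,b_g] = 1>.
Number of generators = 2g = 2*32 = 64

64


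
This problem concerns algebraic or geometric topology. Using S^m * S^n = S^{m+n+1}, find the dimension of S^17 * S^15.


Join of spheres: S^m * S^n = S^{m+n+1}.
dim = 17 + 15 + 1 = 33

33


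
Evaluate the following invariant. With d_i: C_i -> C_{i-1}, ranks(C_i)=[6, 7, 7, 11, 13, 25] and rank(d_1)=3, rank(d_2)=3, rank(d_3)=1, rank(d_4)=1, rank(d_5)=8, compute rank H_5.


rank H_k = rank(ker d_k) - rank(im d_{k+1}).
rank(ker d_5) = rank(C_5) - rank(d_5) = 25 - 8 = 17.
rank(im d_{5+1}) = 0.
rank H_5 = 17 - 0 = 17

17


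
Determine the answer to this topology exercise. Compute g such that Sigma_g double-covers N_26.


chi(N_26) = 2 - 26 = -24.
Double cover: chi(Sigma_g) = 2 * chi(N_26) = 2*(-24) = -48.
2 - 2g = -48, so g = (2 - (-48))/2 = 50/2 = 25

25


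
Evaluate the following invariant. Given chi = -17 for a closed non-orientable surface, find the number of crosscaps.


chi = 2 - k for closed non-orientable surfaces with k crosscaps.
-17 = 2 - k
k = 2 - (-17) = 19

19


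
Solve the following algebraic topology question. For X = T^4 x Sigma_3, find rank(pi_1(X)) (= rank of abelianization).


pi_1(A x B) = pi_1(A) x pi_1(B); rank of abelianization = b_1.
b_1(T^4) = 4, b_1(Sigma_3) = 2*3 = 6.
b_1(product) = 4 + 6 = 10

10


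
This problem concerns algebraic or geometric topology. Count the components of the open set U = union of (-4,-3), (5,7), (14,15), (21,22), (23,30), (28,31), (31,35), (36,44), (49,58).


Sort and merge overlapping open intervals.
Merged: (-4,-3), (5,7), (14,15), (21,22), (23,31), (31,35), (36,44), (49,58).
Number of components = 8

8


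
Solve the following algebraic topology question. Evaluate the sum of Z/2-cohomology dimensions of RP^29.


H^k(RP^29; Z/2) = Z/2 for each 0 <= k <= 29.
Total dimension = 29 + 1 = 30

30


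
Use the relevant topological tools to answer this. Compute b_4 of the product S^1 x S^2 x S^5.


Each S^d has Poincare polynomial 1 + t^d.
The product S^1 x S^2 x S^5 has Poincare polynomial prod(1+t^d_i).
Expanding: b_0=1, b_1=1, b_2=1, b_3=1, b_5=1, b_6=1, b_7=1, b_8=1.
b_4 = 0

0


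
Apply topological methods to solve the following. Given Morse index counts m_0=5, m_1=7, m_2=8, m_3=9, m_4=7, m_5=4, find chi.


Morse theory: chi(M) = sum_k (-1)^k m_k where m_k = #(index-k critical points).
= (5) + (-7) + (8) + (-9) + (7) + (-4) = 0

0


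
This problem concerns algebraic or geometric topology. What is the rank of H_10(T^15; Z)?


By the Kunneth formula, b_k(T^n) = C(n,k).
b_10(T^15) = C(15,10).
C(15,10) = 15!/(10!*5!) = 3003

3003


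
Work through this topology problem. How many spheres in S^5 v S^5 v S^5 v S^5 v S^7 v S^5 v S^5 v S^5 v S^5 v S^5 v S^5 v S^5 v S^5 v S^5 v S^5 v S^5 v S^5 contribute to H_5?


For a wedge of spheres, H_k (k>0) is free on one generator per sphere of dimension k.
Spheres of dimension 5: count = 16.
b_5 = 16

16


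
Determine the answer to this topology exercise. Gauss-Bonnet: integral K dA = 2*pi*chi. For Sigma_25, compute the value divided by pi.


Gauss-Bonnet: integral K dA = 2*pi*chi(M).
chi(Sigma_25) = 2 - 2*25 = -48.
(integral K dA)/pi = 2*chi = 2*(-48) = -96

-96


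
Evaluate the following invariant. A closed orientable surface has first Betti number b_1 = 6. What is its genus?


For a closed orientable surface: b_1 = 2g.
6 = 2g
g = 6 / 2 = 3

3


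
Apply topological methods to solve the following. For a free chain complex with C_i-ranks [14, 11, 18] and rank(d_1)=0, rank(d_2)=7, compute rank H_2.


rank H_k = rank(ker d_k) - rank(im d_{k+1}).
rank(ker d_2) = rank(C_2) - rank(d_2) = 18 - 7 = 11.
rank(im d_{2+1}) = 0.
rank H_2 = 11 - 0 = 11

11


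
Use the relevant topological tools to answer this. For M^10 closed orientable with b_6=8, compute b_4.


Poincare duality for closed orientable n-manifolds: b_k = b_{n-k}.
Here n = 10, so b_4 = b_6 = 8

8


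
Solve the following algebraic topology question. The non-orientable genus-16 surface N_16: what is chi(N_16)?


For a non-orientable closed surface with k crosscaps: chi = 2 - k.
Here k = 16.
chi = 2 - 16 = -14

-14


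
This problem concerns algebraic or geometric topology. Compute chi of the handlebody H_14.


A genus-g handlebody deformation retracts to a wedge of g circles.
chi(vee_g S^1) = 1 - g.
chi(H_14) = 1 - 14 = -13

-13


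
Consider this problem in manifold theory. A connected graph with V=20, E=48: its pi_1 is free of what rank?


For a connected graph: rank(pi_1) = b_1 = E - V + 1 = 1 - chi.
chi = V - E = 20 - 48 = -28.
rank = 1 - (-28) = 48 - 20 + 1 = 29

29


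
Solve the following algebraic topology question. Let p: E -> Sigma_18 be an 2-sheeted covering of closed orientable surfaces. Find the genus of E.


For an n-sheeted cover: chi(E) = n * chi(B).
chi(Sigma_18) = 2 - 2*18 = -34.
chi(E) = 2 * (-34) = -68.
genus(E) = (2 - chi(E))/2 = (2 - (-68))/2 = 70/2 = 35

35


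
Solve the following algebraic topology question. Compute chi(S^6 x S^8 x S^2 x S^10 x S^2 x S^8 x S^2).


chi is multiplicative: chi(X x Y) = chi(X) chi(Y).
Each even-dim sphere has chi = 2. There are 7 factors.
chi = 2^7 = 128

128


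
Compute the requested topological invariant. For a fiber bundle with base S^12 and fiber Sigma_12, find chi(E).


chi(S^12) = 2 (n even), chi(Sigma_12) = 2 - 2*12 = -22.
chi(E) = 2 * (-22) = -44

-44


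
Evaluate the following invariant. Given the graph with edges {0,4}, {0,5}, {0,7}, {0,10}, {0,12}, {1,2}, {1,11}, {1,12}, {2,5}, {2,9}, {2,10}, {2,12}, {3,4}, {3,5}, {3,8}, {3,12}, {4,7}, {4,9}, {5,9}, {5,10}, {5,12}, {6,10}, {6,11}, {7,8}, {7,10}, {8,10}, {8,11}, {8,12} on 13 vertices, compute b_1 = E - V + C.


b_1 = E - V + (number of components).
E = 28, V = 13, components = 1.
b_1 = 28 - 13 + 1 = 16

16


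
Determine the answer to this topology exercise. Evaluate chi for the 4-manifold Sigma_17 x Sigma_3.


chi(Sigma_17) = 2 - 2*17 = -32
chi(Sigma_3) = 2 - 2*3 = -4
chi(product) = (-32) * (-4) = 128

128


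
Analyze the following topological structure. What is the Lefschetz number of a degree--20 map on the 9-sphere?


On S^9: L(f) = tr(f_0*) + (-1)^9 tr(f_9*) = 1 + (-1)^9 * deg(f).
L(f) = 1 + (-1)^9 * -20 = 1 + 20 = 21

21


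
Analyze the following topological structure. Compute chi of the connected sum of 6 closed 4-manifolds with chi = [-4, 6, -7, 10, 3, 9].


For n-manifolds: chi(A#B) = chi(A) + chi(B) - chi(S^4).
chi(S^4) = 1 + (-1)^4 = 2.
chi(#) = (sum chi_i) - (6-1)*chi(S^4) = 17 - 5*2 = 7

7


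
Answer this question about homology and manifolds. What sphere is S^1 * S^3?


Join of spheres: S^m * S^n = S^{m+n+1}.
dim = 1 + 3 + 1 = 5

5


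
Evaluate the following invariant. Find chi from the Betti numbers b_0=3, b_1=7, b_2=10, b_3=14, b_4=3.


chi = sum_k (-1)^k b_k.
= (3) + (-7) + (10) + (-14) + (3)
= -5

-5


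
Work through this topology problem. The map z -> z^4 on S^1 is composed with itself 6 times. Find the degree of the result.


deg(f) = 4. Degree is multiplicative: deg(f^6) = (deg f)^6.
deg(f^6) = (4)^6 = 4096

4096


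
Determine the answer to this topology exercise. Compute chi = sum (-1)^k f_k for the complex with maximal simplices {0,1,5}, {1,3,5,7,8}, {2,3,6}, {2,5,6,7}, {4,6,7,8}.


Enumerate all faces; f-vector: f_0=9, f_1=23, f_2=20, f_3=7, f_4=1.
chi = sum (-1)^k f_k = 0

0


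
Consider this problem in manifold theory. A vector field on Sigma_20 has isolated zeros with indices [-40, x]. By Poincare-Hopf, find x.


Poincare-Hopf: sum of indices = chi(M).
chi(Sigma_20) = 2 - 2*20 = -38.
Sum of known indices = -40.
x = chi - (sum known) = -38 - (-40) = 2

2


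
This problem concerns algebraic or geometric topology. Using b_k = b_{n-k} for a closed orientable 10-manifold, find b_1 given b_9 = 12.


Poincare duality for closed orientable n-manifolds: b_k = b_{n-k}.
Here n = 10, so b_1 = b_9 = 12

12


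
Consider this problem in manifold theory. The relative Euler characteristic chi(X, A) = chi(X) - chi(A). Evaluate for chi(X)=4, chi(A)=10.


Relative Euler characteristic: chi(X, A) = chi(X) - chi(A).
= 4 - (10) = -6

-6


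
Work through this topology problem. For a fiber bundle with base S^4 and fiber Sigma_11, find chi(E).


chi(S^4) = 2 (n even), chi(Sigma_11) = 2 - 2*11 = -20.
chi(E) = 2 * (-20) = -40

-40


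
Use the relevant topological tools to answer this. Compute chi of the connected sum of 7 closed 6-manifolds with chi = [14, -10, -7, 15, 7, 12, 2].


For n-manifolds: chi(A#B) = chi(A) + chi(B) - chi(S^6).
chi(S^6) = 1 + (-1)^6 = 2.
chi(#) = (sum chi_i) - (7-1)*chi(S^6) = 33 - 6*2 = 21

21


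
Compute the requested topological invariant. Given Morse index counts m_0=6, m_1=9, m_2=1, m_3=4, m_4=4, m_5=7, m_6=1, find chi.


Morse theory: chi(M) = sum_k (-1)^k m_k where m_k = #(index-k critical points).
= (6) + (-9) + (1) + (-4) + (4) + (-7) + (1) = -8

-8
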